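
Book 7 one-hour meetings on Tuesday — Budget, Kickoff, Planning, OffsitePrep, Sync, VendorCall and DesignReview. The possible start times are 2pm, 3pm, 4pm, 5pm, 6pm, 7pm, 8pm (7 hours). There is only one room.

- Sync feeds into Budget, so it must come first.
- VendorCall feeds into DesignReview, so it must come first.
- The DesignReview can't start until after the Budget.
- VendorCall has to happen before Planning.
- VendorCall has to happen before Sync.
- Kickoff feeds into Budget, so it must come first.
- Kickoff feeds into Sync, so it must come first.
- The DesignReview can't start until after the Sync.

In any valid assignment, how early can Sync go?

Precedence pushes Sync to at least 3pm; downstream work caps Sync at 6pm.
Sync at 4pm is achievable: DesignReview=6pm, Sync=4pm, Kickoff=3pm, OffsitePrep=8pm, Budget=5pm, VendorCall=2pm, Planning=7pm.
Nothing earlier works — the capacity limit rule out every hour before 4pm.

4pm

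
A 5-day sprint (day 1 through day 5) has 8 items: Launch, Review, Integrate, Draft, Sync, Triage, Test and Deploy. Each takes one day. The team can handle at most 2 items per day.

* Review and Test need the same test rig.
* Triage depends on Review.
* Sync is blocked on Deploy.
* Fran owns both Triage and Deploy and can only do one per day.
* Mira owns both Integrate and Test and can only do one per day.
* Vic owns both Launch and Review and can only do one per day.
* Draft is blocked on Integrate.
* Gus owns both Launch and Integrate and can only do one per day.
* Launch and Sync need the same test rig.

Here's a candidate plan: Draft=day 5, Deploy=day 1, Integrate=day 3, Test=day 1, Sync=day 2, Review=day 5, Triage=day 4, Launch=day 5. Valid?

No — it violates: Vic owns both Launch and Review and can only do one per day

The team can handle at most 2 items per day — violated.
Vic owns both Launch and Review and can only do one per day — violated.
Gus owns both Launch and Integrate and can only do one per day — holds.
Mira owns both Integrate and Test and can only do one per day — holds.
Review and Test need the same test rig — holds.
Triage depends on Review — violated.
Fran owns both Triage and Deploy and can only do one per day — holds.
Draft is blocked on Integrate — holds.
Launch and Sync need the same test rig — holds.
Sync is blocked on Deploy — holds.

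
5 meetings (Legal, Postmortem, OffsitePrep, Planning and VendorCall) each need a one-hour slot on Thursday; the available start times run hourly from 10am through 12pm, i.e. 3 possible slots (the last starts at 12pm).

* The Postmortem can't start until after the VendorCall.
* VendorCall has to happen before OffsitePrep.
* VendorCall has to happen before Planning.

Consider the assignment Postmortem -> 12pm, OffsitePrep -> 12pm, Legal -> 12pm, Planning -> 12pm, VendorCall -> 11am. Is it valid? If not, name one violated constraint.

The Postmortem can't start until after the VendorCall — holds.
VendorCall has to happen before OffsitePrep — holds.
VendorCall has to happen before Planning — holds.

Yes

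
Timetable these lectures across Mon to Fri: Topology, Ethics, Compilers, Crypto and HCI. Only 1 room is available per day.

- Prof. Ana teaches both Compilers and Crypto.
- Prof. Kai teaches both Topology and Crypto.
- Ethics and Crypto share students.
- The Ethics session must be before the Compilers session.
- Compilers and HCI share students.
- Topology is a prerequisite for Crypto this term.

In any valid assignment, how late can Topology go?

Thu

Downstream work caps Topology at Thu.
Topology at Thu is achievable: HCI -> Wed; Ethics -> Mon; Compilers -> Tue; Topology -> Thu; Crypto -> Fri.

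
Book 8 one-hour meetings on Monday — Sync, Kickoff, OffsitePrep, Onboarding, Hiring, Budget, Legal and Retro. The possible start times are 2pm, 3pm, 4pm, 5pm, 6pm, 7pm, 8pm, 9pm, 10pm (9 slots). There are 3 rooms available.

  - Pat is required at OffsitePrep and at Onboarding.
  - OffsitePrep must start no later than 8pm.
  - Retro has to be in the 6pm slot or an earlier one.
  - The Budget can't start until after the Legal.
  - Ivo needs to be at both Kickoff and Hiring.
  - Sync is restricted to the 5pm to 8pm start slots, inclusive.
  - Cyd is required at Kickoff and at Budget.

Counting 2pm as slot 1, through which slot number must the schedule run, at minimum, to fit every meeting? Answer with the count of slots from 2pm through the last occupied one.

4 slots

The precedence chain requires at least 2 distinct slots.
With at most 3 per slot and 8 meetings, at least 3 slots are needed.
Sync can't be placed before 5pm — that is slot 4 counting from 2pm — so the schedule must run through at least 4 slots.
4 works (last occupied slot: 5pm): for example Sync -> 5pm; Kickoff -> 2pm; Onboarding -> 3pm; OffsitePrep -> 2pm; Retro -> 4pm; Hiring -> 3pm; Budget -> 3pm; Legal -> 2pm.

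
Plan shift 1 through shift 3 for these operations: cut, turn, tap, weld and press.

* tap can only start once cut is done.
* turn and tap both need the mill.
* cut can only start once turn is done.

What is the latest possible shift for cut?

shift 2

Precedence pushes cut to at least shift 2; downstream work caps cut at shift 2.
cut at shift 2 is achievable: press=shift 1, weld=shift 1, tap=shift 3, turn=shift 1, cut=shift 2.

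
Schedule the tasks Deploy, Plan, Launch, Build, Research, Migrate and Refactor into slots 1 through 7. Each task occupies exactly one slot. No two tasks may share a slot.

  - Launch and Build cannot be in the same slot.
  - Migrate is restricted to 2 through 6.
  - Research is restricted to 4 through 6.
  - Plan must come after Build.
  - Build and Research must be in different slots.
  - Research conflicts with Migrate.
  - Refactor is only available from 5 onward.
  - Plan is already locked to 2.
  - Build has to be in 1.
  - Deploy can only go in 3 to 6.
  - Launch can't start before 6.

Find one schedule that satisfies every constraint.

Migrate in 5; Plan in 2; Refactor in 7; Build in 1; Deploy in 3; Research in 4; Launch in 6

Checking: Build(1) before Plan(2); Build(1) != Research(4); Launch(6) != Build(1); Research(4) != Migrate(5); Migrate=5 in [2,6]; Refactor=7 in [5,7]; Plan=2 in [2,2]; Deploy=3 in [3,6]; Launch=6 in [6,7]; Research=4 in [4,6]; Build=1 in [1,1]; max 1 per slot (cap 1).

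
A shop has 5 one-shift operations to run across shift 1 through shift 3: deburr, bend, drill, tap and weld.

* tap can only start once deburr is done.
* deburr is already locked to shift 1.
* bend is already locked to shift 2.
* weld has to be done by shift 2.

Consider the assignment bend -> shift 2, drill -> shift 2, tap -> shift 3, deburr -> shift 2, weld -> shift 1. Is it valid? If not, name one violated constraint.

bend is already locked to shift 2 — holds.
weld has to be done by shift 2 — holds.
tap can only start once deburr is done — holds.
deburr is already locked to shift 1 — violated.

Invalid. deburr is already locked to shift 1.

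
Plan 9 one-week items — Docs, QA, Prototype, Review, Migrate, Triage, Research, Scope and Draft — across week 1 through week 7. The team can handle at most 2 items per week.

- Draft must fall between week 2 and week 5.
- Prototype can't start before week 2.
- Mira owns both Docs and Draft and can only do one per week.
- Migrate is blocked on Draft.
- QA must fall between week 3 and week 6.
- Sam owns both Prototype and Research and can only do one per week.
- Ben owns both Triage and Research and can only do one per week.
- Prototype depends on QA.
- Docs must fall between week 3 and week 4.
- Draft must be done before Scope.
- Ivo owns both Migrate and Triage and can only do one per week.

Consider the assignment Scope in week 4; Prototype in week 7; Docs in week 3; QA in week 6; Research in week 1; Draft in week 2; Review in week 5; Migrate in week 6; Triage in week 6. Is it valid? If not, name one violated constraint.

No — it violates: Ivo owns both Migrate and Triage and can only do one per week

Migrate is blocked on Draft — holds.
QA must fall between week 3 and week 6 — holds.
Docs must fall between week 3 and week 4 — holds.
Ivo owns both Migrate and Triage and can only do one per week — violated.
Mira owns both Docs and Draft and can only do one per week — holds.
Draft must fall between week 2 and week 5 — holds.
Prototype can't start before week 2 — holds.
Prototype depends on QA — holds.
The team can handle at most 2 items per week — violated.
Sam owns both Prototype and Research and can only do one per week — holds.
Draft must be done before Scope — holds.
Ben owns both Triage and Research and can only do one per week — holds.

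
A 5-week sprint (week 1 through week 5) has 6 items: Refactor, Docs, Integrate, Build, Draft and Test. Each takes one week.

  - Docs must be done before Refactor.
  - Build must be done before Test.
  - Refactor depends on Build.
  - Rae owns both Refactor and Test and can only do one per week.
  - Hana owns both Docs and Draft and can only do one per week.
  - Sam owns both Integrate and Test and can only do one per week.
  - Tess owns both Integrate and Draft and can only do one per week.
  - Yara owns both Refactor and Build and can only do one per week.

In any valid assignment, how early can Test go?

week 2

Precedence pushes Test to at least week 2.
Test at week 2 is achievable: Docs in week 1, Build in week 1, Test in week 2, Refactor in week 3, Draft in week 2, Integrate in week 1.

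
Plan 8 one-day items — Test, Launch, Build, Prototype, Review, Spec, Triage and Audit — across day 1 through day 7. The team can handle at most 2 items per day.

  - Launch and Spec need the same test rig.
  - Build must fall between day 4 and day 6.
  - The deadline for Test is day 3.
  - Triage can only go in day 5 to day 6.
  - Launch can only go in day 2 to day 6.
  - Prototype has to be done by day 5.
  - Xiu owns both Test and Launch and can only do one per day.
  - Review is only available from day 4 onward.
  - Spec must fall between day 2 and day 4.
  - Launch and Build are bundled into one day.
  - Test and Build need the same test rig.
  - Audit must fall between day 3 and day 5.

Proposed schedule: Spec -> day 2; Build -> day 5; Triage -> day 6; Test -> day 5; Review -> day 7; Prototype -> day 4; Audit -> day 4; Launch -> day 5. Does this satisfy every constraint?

No — it violates: The deadline for Test is day 3

Xiu owns both Test and Launch and can only do one per day — violated.
Triage can only go in day 5 to day 6 — holds.
Launch can only go in day 2 to day 6 — holds.
Review is only available from day 4 onward — holds.
The deadline for Test is day 3 — violated.
Launch and Spec need the same test rig — holds.
Launch and Build are bundled into one day — holds.
Spec must fall between day 2 and day 4 — holds.
Build must fall between day 4 and day 6 — holds.
Audit must fall between day 3 and day 5 — holds.
Test and Build need the same test rig — violated.
Prototype has to be done by day 5 — holds.
The team can handle at most 2 items per day — violated.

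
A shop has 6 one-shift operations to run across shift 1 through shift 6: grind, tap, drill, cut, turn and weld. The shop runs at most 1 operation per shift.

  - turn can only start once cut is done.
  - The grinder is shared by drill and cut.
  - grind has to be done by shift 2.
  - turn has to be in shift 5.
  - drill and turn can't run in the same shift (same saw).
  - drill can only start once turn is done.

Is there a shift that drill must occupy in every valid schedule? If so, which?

Precedence pushes drill to at least shift 6.
So drill is pinned to shift 6.

shift 6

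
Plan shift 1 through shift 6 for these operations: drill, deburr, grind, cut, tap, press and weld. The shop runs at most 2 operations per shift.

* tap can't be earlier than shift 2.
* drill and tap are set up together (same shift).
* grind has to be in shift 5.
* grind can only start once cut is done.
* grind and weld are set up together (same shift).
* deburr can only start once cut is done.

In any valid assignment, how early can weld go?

Weld must be in the same shift as grind, which can't be before shift 5, so weld is at least shift 5; weld must be in the same shift as grind, which can't be after shift 5, so weld is at most shift 5.
weld at shift 5 is achievable: press=shift 1, grind=shift 5, drill=shift 2, tap=shift 2, cut=shift 1, weld=shift 5, deburr=shift 3.

shift 5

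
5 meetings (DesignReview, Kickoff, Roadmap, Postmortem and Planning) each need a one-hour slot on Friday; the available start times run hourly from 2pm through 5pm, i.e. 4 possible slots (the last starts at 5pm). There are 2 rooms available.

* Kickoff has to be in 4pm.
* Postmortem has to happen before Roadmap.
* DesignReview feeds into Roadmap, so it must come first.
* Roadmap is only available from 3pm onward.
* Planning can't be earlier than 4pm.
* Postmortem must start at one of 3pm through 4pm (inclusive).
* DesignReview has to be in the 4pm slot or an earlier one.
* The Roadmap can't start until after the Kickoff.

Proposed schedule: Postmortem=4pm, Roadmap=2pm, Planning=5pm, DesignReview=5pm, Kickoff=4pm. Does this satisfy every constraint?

DesignReview feeds into Roadmap, so it must come first — violated.
Roadmap is only available from 3pm onward — violated.
Planning can't be earlier than 4pm — holds.
Kickoff has to be in 4pm — holds.
Postmortem must start at one of 3pm through 4pm (inclusive) — holds.
There are 2 rooms available — holds.
Postmortem has to happen before Roadmap — violated.
DesignReview has to be in the 4pm slot or an earlier one — violated.
The Roadmap can't start until after the Kickoff — violated.

No. DesignReview feeds into Roadmap, so it must come first is not satisfied.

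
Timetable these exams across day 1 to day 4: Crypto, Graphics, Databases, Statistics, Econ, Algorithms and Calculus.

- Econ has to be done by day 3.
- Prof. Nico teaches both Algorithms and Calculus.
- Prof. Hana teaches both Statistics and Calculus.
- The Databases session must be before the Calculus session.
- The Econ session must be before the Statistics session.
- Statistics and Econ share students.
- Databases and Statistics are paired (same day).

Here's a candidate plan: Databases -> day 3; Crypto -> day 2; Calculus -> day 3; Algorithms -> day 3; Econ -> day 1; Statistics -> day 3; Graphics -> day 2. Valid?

Invalid. Prof. Nico teaches both Algorithms and Calculus.

Econ has to be done by day 3 — holds.
Prof. Nico teaches both Algorithms and Calculus — violated.
Databases and Statistics are paired (same day) — holds.
The Econ session must be before the Statistics session — holds.
Statistics and Econ share students — holds.
The Databases session must be before the Calculus session — violated.
Prof. Hana teaches both Statistics and Calculus — violated.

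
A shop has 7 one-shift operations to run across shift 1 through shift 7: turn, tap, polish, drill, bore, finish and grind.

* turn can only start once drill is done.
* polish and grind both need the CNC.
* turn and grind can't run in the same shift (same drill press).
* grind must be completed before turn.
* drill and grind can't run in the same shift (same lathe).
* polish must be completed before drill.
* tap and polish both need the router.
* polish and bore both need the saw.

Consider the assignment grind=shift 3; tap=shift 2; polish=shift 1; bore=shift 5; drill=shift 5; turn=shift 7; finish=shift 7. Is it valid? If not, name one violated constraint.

drill and grind can't run in the same shift (same lathe) — holds.
tap and polish both need the router — holds.
turn and grind can't run in the same shift (same drill press) — holds.
polish must be completed before drill — holds.
grind must be completed before turn — holds.
turn can only start once drill is done — holds.
polish and bore both need the saw — holds.
polish and grind both need the CNC — holds.

Valid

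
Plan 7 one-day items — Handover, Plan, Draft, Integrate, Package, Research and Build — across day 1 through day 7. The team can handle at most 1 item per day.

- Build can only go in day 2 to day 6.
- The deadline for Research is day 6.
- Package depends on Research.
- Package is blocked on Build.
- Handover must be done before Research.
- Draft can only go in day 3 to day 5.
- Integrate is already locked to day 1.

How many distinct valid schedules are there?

Splitting on Handover: it can be day 2 (24), day 3 (10), day 4 (7), day 5 (4). Listing each branch's schedules as (Plan, Draft, Integrate, Package, Research, Build) by day number:
Handover=day 2: (3,4,1,7,5,6) (3,4,1,7,6,5) (3,5,1,7,4,6) (3,5,1,7,6,4) (4,3,1,7,5,6) (4,3,1,7,6,5) (4,5,1,7,3,6) (4,5,1,7,6,3) (5,3,1,7,4,6) (5,3,1,7,6,4) (5,4,1,7,3,6) (5,4,1,7,6,3) (6,3,1,7,4,5) (6,3,1,7,5,4) (6,4,1,7,3,5) (6,4,1,7,5,3) (6,5,1,7,3,4) (6,5,1,7,4,3) (7,3,1,6,4,5) (7,3,1,6,5,4) (7,4,1,6,3,5) (7,4,1,6,5,3) (7,5,1,6,3,4) (7,5,1,6,4,3) — 24.
Handover=day 3: (2,4,1,7,5,6) (2,4,1,7,6,5) (2,5,1,7,4,6) (2,5,1,7,6,4) (4,5,1,7,6,2) (5,4,1,7,6,2) (6,4,1,7,5,2) (6,5,1,7,4,2) (7,4,1,6,5,2) (7,5,1,6,4,2) — 10.
Handover=day 4: (2,3,1,7,5,6) (2,3,1,7,6,5) (2,5,1,7,6,3) (3,5,1,7,6,2) (5,3,1,7,6,2) (6,3,1,7,5,2) (7,3,1,6,5,2) — 7.
Handover=day 5: (2,3,1,7,6,4) (2,4,1,7,6,3) (3,4,1,7,6,2) (4,3,1,7,6,2) — 4.
Summing: 24 + 10 + 7 + 4 = 45.

45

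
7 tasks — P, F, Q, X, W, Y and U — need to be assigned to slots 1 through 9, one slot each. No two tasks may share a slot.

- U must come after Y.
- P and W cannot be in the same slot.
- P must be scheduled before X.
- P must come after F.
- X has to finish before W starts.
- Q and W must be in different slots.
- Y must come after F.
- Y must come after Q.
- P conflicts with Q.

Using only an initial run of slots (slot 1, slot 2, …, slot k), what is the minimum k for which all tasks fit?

The precedence chain requires at least 4 distinct slots.
With at most 1 per slot and 7 tasks, at least 7 slots are needed.
7 works (last occupied slot: 7): for example F=1, P=4, X=5, U=7, Q=2, Y=3, W=6.

7 slots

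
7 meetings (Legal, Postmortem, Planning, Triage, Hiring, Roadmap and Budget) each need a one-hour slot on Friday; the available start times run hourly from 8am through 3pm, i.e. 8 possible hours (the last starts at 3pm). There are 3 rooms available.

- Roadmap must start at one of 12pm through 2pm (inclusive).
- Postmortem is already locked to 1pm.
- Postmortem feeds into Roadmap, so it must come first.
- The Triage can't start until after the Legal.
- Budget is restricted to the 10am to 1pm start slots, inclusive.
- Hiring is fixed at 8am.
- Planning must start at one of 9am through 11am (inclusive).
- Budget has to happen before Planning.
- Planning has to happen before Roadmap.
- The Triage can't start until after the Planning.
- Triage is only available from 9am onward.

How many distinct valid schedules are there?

22

Splitting on Triage: it can be 12pm (4), 1pm (5), 2pm (6), 3pm (7). Listing each branch's schedules as (Legal, Postmortem, Planning, Hiring, Roadmap, Budget):
Triage=12pm: (8am,1pm,11am,8am,2pm,10am) (9am,1pm,11am,8am,2pm,10am) (10am,1pm,11am,8am,2pm,10am) (11am,1pm,11am,8am,2pm,10am) — 4.
Triage=1pm: (8am,1pm,11am,8am,2pm,10am) (9am,1pm,11am,8am,2pm,10am) (10am,1pm,11am,8am,2pm,10am) (11am,1pm,11am,8am,2pm,10am) (12pm,1pm,11am,8am,2pm,10am) — 5.
Triage=2pm: (8am,1pm,11am,8am,2pm,10am) (9am,1pm,11am,8am,2pm,10am) (10am,1pm,11am,8am,2pm,10am) (11am,1pm,11am,8am,2pm,10am) (12pm,1pm,11am,8am,2pm,10am) (1pm,1pm,11am,8am,2pm,10am) — 6.
Triage=3pm: (8am,1pm,11am,8am,2pm,10am) (9am,1pm,11am,8am,2pm,10am) (10am,1pm,11am,8am,2pm,10am) (11am,1pm,11am,8am,2pm,10am) (12pm,1pm,11am,8am,2pm,10am) (1pm,1pm,11am,8am,2pm,10am) (2pm,1pm,11am,8am,2pm,10am) — 7.
Summing: 4 + 5 + 6 + 7 = 22.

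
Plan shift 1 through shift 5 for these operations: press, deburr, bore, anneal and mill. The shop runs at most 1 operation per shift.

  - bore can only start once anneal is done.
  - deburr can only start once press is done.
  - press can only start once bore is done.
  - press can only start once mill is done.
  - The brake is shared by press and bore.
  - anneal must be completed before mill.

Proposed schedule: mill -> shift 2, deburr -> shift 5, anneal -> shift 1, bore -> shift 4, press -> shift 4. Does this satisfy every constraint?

No — it violates: The brake is shared by press and bore

press can only start once bore is done — violated.
press can only start once mill is done — holds.
bore can only start once anneal is done — holds.
deburr can only start once press is done — holds.
anneal must be completed before mill — holds.
The shop runs at most 1 operation per shift — violated.
The brake is shared by press and bore — violated.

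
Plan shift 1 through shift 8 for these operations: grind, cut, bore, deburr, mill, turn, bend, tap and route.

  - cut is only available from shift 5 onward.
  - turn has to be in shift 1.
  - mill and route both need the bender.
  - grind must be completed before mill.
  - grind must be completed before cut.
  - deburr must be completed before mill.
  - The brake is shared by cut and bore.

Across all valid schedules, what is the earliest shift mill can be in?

Precedence pushes mill to at least shift 2.
mill at shift 2 is achievable: turn=shift 1, grind=shift 1, bore=shift 1, deburr=shift 1, route=shift 1, tap=shift 1, mill=shift 2, bend=shift 1, cut=shift 5.

shift 2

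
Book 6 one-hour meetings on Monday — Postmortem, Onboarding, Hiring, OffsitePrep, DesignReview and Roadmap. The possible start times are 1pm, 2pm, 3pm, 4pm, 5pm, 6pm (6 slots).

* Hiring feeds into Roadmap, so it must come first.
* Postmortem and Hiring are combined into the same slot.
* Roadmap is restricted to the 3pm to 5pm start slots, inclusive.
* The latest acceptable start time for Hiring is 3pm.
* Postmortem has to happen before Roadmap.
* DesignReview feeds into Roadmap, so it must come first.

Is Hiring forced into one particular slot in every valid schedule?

Hiring can be 1pm (e.g. Onboarding=1pm, Hiring=1pm, DesignReview=1pm, Postmortem=1pm, Roadmap=3pm, OffsitePrep=1pm) or 2pm (e.g. Roadmap -> 3pm; Postmortem -> 2pm; DesignReview -> 1pm; OffsitePrep -> 1pm; Hiring -> 2pm; Onboarding -> 1pm).

No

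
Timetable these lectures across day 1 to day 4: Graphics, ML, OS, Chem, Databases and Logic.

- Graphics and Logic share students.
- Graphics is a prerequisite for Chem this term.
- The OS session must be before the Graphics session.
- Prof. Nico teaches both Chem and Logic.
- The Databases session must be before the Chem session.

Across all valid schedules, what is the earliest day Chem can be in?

Precedence pushes Chem to at least day 3.
Chem at day 3 is achievable: Graphics=day 2; Logic=day 1; ML=day 1; Databases=day 1; OS=day 1; Chem=day 3.

day 3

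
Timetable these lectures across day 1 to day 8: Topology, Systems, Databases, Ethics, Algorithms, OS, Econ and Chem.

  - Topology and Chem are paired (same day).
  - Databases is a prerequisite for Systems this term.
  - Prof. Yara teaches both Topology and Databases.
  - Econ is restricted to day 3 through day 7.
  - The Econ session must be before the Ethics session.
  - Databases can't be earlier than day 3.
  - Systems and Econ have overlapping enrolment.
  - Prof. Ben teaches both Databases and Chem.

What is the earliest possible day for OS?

OS at day 1 is achievable: Chem in day 1; OS in day 1; Databases in day 3; Systems in day 4; Econ in day 3; Algorithms in day 1; Ethics in day 4; Topology in day 1.

day 1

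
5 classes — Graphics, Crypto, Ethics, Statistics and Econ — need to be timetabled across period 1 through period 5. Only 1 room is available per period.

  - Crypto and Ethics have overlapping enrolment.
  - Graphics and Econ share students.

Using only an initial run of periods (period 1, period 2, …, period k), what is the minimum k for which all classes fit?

5 periods

With at most 1 per period and 5 classes, at least 5 periods are needed.
5 works (last occupied period: period 5): for example Crypto in period 2; Ethics in period 3; Graphics in period 1; Statistics in period 4; Econ in period 5.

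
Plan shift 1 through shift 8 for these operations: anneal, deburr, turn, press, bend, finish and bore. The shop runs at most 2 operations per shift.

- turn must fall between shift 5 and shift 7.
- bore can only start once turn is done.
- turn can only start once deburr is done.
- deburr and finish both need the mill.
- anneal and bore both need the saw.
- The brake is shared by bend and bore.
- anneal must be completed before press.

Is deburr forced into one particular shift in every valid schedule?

No

deburr can be shift 1 (e.g. finish -> shift 3; turn -> shift 5; bore -> shift 6; press -> shift 2; deburr -> shift 1; anneal -> shift 1; bend -> shift 2) or shift 2 (e.g. finish in shift 3; press in shift 2; anneal in shift 1; bend in shift 1; bore in shift 6; deburr in shift 2; turn in shift 5).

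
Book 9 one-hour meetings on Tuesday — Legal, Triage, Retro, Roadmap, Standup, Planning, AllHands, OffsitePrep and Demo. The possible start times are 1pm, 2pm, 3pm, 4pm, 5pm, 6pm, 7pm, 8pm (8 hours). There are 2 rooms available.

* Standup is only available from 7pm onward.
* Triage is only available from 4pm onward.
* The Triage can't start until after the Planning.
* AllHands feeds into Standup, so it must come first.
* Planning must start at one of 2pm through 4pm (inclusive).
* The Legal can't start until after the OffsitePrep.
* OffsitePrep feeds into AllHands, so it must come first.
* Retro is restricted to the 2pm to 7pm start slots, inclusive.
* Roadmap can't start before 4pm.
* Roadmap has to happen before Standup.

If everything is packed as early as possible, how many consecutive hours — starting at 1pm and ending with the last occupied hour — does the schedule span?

7 hours

The precedence chain requires at least 3 distinct hours.
With at most 2 per hour and 9 meetings, at least 5 hours are needed.
Standup can't be placed before 7pm — that is hour 7 counting from 1pm — so the schedule must run through at least 7 hours.
7 works (last occupied hour: 7pm): for example Legal in 3pm, Roadmap in 4pm, AllHands in 3pm, Demo in 1pm, Retro in 2pm, Standup in 7pm, OffsitePrep in 1pm, Triage in 4pm, Planning in 2pm.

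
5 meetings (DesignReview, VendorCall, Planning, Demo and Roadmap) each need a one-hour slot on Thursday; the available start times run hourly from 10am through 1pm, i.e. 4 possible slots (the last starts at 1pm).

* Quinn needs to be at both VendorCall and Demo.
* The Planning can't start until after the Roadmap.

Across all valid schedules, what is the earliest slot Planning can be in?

Precedence pushes Planning to at least 11am.
Planning at 11am is achievable: VendorCall in 10am, DesignReview in 10am, Planning in 11am, Demo in 11am, Roadmap in 10am.

11am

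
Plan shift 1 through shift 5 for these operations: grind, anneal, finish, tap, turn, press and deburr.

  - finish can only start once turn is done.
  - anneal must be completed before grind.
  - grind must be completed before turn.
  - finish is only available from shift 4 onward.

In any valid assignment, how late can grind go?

Precedence pushes grind to at least shift 2; downstream work caps grind at shift 3.
grind at shift 3 is achievable: deburr -> shift 1; grind -> shift 3; anneal -> shift 1; turn -> shift 4; press -> shift 1; finish -> shift 5; tap -> shift 1.

shift 3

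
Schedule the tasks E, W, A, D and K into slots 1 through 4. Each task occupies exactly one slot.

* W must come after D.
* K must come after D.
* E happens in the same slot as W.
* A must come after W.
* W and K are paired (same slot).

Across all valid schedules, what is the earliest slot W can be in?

Precedence pushes W to at least 2; downstream work caps W at 3.
W at 2 is achievable: A=3, E=2, K=2, D=1, W=2.

2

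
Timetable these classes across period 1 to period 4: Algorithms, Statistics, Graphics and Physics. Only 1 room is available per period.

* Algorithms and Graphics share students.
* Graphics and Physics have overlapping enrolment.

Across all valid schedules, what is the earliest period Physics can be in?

period 1

Physics at period 1 is achievable: Statistics -> period 3; Algorithms -> period 2; Physics -> period 1; Graphics -> period 4.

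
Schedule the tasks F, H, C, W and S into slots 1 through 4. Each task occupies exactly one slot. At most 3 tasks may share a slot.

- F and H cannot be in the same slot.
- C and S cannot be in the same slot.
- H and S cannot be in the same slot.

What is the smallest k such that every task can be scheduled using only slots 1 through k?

2 slots

With at most 3 per slot and 5 tasks, at least 2 slots are needed.
2 works (last occupied slot: 2): for example F -> 1, S -> 1, H -> 2, W -> 1, C -> 2.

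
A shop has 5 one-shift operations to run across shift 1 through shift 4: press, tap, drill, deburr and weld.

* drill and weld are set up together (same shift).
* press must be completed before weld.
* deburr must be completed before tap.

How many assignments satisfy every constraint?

Splitting on press: it can be shift 1 (18), shift 2 (12), shift 3 (6). Listing each branch's schedules as (tap, drill, deburr, weld) by shift number:
press=shift 1: (2,2,1,2) (2,3,1,3) (2,4,1,4) (3,2,1,2) (3,2,2,2) (3,3,1,3) (3,3,2,3) (3,4,1,4) (3,4,2,4) (4,2,1,2) (4,2,2,2) (4,2,3,2) (4,3,1,3) (4,3,2,3) (4,3,3,3) (4,4,1,4) (4,4,2,4) (4,4,3,4) — 18.
press=shift 2: (2,3,1,3) (2,4,1,4) (3,3,1,3) (3,3,2,3) (3,4,1,4) (3,4,2,4) (4,3,1,3) (4,3,2,3) (4,3,3,3) (4,4,1,4) (4,4,2,4) (4,4,3,4) — 12.
press=shift 3: (2,4,1,4) (3,4,1,4) (3,4,2,4) (4,4,1,4) (4,4,2,4) (4,4,3,4) — 6.
Summing: 18 + 12 + 6 = 36.

36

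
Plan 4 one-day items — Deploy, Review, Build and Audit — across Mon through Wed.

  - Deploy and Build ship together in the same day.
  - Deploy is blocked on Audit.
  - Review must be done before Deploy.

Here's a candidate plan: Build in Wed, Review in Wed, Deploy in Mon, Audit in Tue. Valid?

Deploy and Build ship together in the same day — violated.
Deploy is blocked on Audit — violated.
Review must be done before Deploy — violated.

Invalid. Review must be done before Deploy.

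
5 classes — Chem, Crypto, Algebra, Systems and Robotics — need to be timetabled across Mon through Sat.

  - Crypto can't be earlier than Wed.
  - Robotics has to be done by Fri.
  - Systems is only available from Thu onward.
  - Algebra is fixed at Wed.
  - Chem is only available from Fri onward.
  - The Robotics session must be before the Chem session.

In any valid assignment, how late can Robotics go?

Fri

Robotics's own window allows nothing later than Fri.
Robotics at Fri is achievable: Chem=Sat, Systems=Thu, Algebra=Wed, Robotics=Fri, Crypto=Wed.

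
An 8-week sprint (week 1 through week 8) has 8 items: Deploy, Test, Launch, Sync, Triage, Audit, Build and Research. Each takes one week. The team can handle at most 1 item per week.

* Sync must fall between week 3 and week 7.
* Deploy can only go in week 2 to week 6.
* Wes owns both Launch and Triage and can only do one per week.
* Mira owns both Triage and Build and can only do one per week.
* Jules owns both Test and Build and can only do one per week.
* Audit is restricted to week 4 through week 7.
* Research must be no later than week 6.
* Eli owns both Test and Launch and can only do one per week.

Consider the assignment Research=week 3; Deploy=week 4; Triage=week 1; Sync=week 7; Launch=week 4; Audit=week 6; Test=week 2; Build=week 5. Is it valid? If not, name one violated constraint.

Jules owns both Test and Build and can only do one per week — holds.
Audit is restricted to week 4 through week 7 — holds.
Research must be no later than week 6 — holds.
Sync must fall between week 3 and week 7 — holds.
Wes owns both Launch and Triage and can only do one per week — holds.
Mira owns both Triage and Build and can only do one per week — holds.
Eli owns both Test and Launch and can only do one per week — holds.
The team can handle at most 1 item per week — violated.
Deploy can only go in week 2 to week 6 — holds.

Invalid. The team can handle at most 1 item per week.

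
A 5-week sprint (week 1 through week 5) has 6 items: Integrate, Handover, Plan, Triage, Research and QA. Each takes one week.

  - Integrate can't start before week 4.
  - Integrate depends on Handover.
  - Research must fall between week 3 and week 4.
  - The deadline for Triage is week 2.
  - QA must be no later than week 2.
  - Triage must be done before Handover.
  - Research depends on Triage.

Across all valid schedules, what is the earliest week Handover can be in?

Precedence pushes Handover to at least week 2; downstream work caps Handover at week 4.
Handover at week 2 is achievable: Triage=week 1, Research=week 3, QA=week 1, Plan=week 1, Integrate=week 4, Handover=week 2.

week 2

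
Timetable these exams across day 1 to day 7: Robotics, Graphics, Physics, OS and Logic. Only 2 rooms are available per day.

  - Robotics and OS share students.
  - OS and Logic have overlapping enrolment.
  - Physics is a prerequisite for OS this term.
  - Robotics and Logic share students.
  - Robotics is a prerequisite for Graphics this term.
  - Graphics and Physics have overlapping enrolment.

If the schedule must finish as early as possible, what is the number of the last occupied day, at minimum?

The precedence chain requires at least 2 distinct days.
With at most 2 per day and 5 exams, at least 3 days are needed.
3 works (last occupied day: day 3): for example OS=day 2, Graphics=day 2, Logic=day 3, Robotics=day 1, Physics=day 1.

day 3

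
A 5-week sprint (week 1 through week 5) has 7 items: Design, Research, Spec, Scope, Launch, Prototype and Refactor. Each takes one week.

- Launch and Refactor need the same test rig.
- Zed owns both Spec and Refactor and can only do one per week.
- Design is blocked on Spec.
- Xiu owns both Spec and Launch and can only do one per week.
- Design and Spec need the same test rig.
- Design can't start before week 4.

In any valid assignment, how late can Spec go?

Downstream work caps Spec at week 4.
Spec at week 4 is achievable: Prototype in week 1; Refactor in week 2; Design in week 5; Scope in week 1; Spec in week 4; Research in week 1; Launch in week 1.

week 4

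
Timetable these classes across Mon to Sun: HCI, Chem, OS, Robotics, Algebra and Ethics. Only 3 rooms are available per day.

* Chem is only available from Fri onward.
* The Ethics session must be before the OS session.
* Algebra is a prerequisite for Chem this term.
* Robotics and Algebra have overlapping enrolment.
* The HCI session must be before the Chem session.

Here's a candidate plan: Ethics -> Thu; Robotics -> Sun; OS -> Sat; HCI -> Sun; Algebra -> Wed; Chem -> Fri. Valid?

The HCI session must be before the Chem session — violated.
Algebra is a prerequisite for Chem this term — holds.
The Ethics session must be before the OS session — holds.
Only 3 rooms are available per day — holds.
Robotics and Algebra have overlapping enrolment — holds.
Chem is only available from Fri onward — holds.

No. The HCI session must be before the Chem session is not satisfied.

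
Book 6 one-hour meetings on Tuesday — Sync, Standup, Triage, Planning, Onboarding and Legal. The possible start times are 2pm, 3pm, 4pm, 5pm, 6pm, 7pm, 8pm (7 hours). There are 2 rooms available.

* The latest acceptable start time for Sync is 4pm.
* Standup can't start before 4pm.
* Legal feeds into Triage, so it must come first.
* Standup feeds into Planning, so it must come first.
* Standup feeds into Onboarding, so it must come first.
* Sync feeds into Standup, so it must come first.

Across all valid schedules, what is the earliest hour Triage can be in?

3pm

Precedence pushes Triage to at least 3pm.
Triage at 3pm is achievable: Onboarding in 5pm, Triage in 3pm, Planning in 5pm, Legal in 2pm, Sync in 2pm, Standup in 4pm.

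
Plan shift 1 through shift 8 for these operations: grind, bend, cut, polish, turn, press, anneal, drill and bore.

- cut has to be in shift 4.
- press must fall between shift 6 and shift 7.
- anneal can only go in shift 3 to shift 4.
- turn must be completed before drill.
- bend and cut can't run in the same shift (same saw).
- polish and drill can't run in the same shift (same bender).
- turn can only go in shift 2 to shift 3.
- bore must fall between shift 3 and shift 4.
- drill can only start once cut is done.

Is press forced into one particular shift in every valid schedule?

press can be shift 6 (e.g. press in shift 6; drill in shift 5; cut in shift 4; grind in shift 1; polish in shift 1; bore in shift 3; turn in shift 2; anneal in shift 3; bend in shift 1) or shift 7 (e.g. bend -> shift 1; polish -> shift 1; press -> shift 7; bore -> shift 3; grind -> shift 1; turn -> shift 2; drill -> shift 5; anneal -> shift 3; cut -> shift 4).

No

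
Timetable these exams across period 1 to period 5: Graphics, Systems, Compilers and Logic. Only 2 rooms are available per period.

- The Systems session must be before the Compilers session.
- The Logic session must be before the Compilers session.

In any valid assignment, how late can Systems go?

Downstream work caps Systems at period 4.
Systems at period 4 is achievable: Logic -> period 1; Graphics -> period 1; Compilers -> period 5; Systems -> period 4.

period 4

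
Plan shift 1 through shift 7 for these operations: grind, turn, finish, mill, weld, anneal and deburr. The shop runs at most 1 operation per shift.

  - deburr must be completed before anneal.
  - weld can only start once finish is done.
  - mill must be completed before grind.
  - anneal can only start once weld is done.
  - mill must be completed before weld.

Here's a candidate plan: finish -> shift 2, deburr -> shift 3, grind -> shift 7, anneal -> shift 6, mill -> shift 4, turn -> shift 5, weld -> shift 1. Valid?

weld can only start once finish is done — violated.
mill must be completed before grind — holds.
anneal can only start once weld is done — holds.
mill must be completed before weld — violated.
deburr must be completed before anneal — holds.
The shop runs at most 1 operation per shift — holds.

Invalid. mill must be completed before weld.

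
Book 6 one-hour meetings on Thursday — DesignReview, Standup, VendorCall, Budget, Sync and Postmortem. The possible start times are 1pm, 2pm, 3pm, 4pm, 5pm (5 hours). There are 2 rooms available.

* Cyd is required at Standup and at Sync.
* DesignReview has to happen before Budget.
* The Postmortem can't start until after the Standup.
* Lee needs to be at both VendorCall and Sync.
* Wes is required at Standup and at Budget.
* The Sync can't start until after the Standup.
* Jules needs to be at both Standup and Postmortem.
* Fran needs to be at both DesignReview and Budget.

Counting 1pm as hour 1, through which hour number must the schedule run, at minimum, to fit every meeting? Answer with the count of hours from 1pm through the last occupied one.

The precedence chain requires at least 2 distinct hours.
With at most 2 per hour and 6 meetings, at least 3 hours are needed.
3 works (last occupied hour: 3pm): for example Budget=2pm; Standup=1pm; VendorCall=3pm; Sync=2pm; Postmortem=3pm; DesignReview=1pm.

3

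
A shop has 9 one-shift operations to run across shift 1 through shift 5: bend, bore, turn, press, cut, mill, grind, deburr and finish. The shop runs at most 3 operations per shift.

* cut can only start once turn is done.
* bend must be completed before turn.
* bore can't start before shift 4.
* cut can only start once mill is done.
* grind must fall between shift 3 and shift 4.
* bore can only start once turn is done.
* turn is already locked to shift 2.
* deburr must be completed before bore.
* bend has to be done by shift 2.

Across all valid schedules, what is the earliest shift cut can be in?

Precedence pushes cut to at least shift 3.
cut at shift 3 is achievable: bore in shift 4; finish in shift 2; cut in shift 3; press in shift 2; deburr in shift 1; turn in shift 2; mill in shift 1; grind in shift 3; bend in shift 1.

shift 3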